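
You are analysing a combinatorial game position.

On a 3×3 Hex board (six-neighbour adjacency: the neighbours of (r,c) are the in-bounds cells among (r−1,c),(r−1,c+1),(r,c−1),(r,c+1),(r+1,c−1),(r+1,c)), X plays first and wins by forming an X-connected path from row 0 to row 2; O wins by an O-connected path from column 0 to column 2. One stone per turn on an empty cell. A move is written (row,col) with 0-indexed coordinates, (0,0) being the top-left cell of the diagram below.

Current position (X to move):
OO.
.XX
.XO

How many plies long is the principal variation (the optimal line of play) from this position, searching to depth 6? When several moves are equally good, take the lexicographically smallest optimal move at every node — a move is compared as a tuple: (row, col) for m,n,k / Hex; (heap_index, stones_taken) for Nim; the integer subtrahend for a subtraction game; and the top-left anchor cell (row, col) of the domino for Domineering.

p1 X@[OO./.XX/.XO]: (0,2)[OOX/.XX/.XO]+1* (1,0)[OO./XXX/.XO]-1 (2,0)[OO./.XX/XXO]-1
p2 O@[OOX/.XX/.XO] terminal -1; root [OO./.XX/.XO] d6

PV length from [OO./.XX/.XO]: 1 ply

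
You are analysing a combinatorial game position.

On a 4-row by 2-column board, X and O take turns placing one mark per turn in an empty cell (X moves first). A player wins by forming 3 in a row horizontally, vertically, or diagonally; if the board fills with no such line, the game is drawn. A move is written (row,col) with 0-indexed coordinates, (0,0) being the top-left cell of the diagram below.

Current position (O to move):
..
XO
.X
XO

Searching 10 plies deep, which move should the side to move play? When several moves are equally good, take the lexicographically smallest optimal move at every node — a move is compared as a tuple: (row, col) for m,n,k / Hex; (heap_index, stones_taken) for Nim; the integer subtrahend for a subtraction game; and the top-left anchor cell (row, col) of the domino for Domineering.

O's best at [../XO/.X/XO]: (2,0)

ply 1, O at ../XO/.X/XO | (0,0)=-1→O./XO/.X/XO; (0,1)=-1→.O/XO/.X/XO; (2,0)=+0→../XO/OX/XO*
ply 2, X at ../XO/OX/XO | (0,0)=+0→X./XO/OX/XO*; (0,1)=+0→.X/XO/OX/XO
ply 3, O at X./XO/OX/XO | (0,1)=+0→XO/XO/OX/XO*
ply 4: XO/XO/OX/XO is terminal +0 (X); from ../XO/.X/XO depth 10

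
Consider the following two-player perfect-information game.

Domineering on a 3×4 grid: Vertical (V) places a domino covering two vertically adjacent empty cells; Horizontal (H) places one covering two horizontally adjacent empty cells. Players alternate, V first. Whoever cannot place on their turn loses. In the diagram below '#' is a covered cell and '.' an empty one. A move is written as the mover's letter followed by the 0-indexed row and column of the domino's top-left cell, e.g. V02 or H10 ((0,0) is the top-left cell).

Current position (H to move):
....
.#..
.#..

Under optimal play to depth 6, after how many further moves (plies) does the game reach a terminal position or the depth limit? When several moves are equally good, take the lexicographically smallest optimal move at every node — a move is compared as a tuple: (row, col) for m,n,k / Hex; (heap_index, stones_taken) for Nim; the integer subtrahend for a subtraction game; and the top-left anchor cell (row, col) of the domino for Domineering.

p1 H@[..../.#../.#..]: H00[##../.#../.#..]-1 H01[.##./.#../.#..]-1 H02[..##/.#../.#..]-1 H12[..../.###/.#..]+1* H22[..../.#../.###]-1
p2 V@[..../.###/.#..]: V00[#.../####/.#..]-1* V10[..../####/##..]-1
p3 H@[#.../####/.#..]: H01[###./####/.#..]+1* H02[#.##/####/.#..]+1 H22[#.../####/.###]+1
p4 V@[###./####/.#..] terminal -1; root [..../.#../.#..] d6

PV length from [..../.#../.#..]: 3 plies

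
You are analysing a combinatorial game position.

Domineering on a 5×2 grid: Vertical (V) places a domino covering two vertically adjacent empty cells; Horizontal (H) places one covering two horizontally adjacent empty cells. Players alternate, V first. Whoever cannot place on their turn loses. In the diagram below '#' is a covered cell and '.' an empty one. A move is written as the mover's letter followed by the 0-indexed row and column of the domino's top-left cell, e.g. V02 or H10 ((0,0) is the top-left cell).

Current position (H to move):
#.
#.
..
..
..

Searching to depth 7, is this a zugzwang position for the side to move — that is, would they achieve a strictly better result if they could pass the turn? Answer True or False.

ply 1, H at #./#./../../.. | H20=-1→#./#./##/../..; H30=+1→#./#./../##/..*; H40=-1→#./#./../../##
ply 2, V at #./#./../##/.. | V01=-1→##/##/../##/..*; V11=-1→#./##/.#/##/..
ply 3, H at ##/##/../##/.. | H20=+1→##/##/##/##/..*; H40=+1→##/##/../##/##
ply 4: ##/##/##/##/.. is terminal -1 (V); from #./#./../../.. depth 7
pass branch (V moves first from the same position):
  | ply 1, V at #./#./../../.. | V01=-1→##/##/../../..; V11=-1→#./##/.#/../..; V20=+1→#./#./#./#./..*; V21=+1→#./#./.#/.#/..; V30=+1→#./#./../#./#.; V31=+1→#./#./../.#/.#
  | ply 2, H at #./#./#./#./.. | H40=-1→#./#./#./#./##*
  | ply 3, V at #./#./#./#./## | V01=+1→##/##/#./#./##*; V11=+1→#./##/##/#./##; V21=+1→#./#./##/##/##
  | ply 4: ##/##/#./#./## is terminal -1 (H); from #./#./../../.. depth 7
H moving scores +1; H passing scores -1

zugzwang(#./#./../../.., H) = False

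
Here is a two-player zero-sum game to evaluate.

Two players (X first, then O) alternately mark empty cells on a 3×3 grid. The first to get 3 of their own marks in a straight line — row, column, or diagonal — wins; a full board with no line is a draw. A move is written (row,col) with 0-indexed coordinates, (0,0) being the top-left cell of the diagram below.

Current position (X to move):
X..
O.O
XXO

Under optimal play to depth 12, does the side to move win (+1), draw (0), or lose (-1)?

value(X../O.O/XXO, X) = -1

p1 X@[X../O.O/XXO]: (0,1)[XX./O.O/XXO]-1* (0,2)[X.X/O.O/XXO]-1 (1,1)[X../OXO/XXO]-1
p2 O@[XX./O.O/XXO]: (0,2)[XXO/O.O/XXO]+1* (1,1)[XX./OOO/XXO]+1
p3 X@[XXO/O.O/XXO] terminal -1; root [X../O.O/XXO] d12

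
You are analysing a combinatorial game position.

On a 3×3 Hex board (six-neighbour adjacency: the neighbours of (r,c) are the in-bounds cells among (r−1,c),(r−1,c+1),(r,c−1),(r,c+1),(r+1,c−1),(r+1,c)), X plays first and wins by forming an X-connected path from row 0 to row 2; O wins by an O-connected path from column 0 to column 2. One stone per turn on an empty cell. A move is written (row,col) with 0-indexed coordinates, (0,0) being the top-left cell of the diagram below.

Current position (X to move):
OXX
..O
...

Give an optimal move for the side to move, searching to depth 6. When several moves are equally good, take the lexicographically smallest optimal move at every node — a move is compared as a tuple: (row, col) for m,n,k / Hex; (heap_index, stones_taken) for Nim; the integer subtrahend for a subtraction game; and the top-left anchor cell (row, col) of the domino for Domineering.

p1 X@[OXX/..O/...]: (1,0)[OXX/X.O/...]-1 (1,1)[OXX/.XO/...]+1* (2,0)[OXX/..O/X..]+1 (2,1)[OXX/..O/.X.]-1 (2,2)[OXX/..O/..X]-1
p2 O@[OXX/.XO/...]: (1,0)[OXX/OXO/...]-1* (2,0)[OXX/.XO/O..]-1 (2,1)[OXX/.XO/.O.]-1 (2,2)[OXX/.XO/..O]-1
p3 X@[OXX/OXO/...]: (2,0)[OXX/OXO/X..]+1* (2,1)[OXX/OXO/.X.]+1 (2,2)[OXX/OXO/..X]+1
p4 O@[OXX/OXO/X..] terminal -1; root [OXX/..O/...] d6

X's best at [OXX/..O/...]: (1,1)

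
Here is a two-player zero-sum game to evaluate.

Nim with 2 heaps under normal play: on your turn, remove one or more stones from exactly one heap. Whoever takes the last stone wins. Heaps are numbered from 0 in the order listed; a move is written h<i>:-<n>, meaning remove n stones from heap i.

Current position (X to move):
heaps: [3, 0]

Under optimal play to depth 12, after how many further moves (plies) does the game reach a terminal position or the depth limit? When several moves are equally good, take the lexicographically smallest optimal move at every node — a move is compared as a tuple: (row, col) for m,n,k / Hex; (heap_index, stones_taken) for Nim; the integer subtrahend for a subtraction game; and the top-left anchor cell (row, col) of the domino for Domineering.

p1 X@[(3,0)]: h0:-1[(2,0)]-1 h0:-2[(1,0)]-1 h0:-3[(0,0)]+1*
p2 O@[(0,0)] terminal -1; root [(3,0)] d12

PV length from [(3,0)]: 1 ply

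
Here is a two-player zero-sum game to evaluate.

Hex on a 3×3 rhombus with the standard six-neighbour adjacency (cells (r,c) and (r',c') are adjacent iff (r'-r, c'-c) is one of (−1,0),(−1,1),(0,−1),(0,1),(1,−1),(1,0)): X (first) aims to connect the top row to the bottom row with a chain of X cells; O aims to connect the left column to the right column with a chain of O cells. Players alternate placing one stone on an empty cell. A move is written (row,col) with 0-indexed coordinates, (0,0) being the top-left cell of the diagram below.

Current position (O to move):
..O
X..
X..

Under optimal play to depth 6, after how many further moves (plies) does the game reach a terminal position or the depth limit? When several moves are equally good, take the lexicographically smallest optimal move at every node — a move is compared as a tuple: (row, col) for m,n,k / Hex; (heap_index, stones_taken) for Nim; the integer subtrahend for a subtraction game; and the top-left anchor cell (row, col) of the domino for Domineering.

PV length from [..O/X../X..]: 2 plies

p1 O@[..O/X../X..]: (0,0)[O.O/X../X..]-1* (0,1)[.OO/X../X..]-1 (1,1)[..O/XO./X..]-1 (1,2)[..O/X.O/X..]-1 (2,1)[..O/X../XO.]-1 (2,2)[..O/X../X.O]-1
p2 X@[O.O/X../X..]: (0,1)[OXO/X../X..]+1* (1,1)[O.O/XX./X..]-1 (1,2)[O.O/X.X/X..]-1 (2,1)[O.O/X../XX.]-1 (2,2)[O.O/X../X.X]-1
p3 O@[OXO/X../X..] terminal -1; root [..O/X../X..] d6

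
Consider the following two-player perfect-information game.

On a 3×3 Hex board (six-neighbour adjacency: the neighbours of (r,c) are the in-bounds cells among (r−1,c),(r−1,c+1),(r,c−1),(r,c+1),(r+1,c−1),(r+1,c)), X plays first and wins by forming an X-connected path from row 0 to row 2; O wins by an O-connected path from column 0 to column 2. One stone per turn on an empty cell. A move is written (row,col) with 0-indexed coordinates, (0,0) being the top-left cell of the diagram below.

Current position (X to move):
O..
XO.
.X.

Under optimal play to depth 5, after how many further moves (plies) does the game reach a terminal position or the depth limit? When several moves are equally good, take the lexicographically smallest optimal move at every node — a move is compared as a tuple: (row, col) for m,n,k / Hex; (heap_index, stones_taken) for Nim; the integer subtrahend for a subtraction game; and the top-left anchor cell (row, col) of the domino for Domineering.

[O../XO./.X.] X move#1: (0,1):-1/OX./XO./.X.*, (0,2):-1/O.X/XO./.X., (1,2):-1/O../XOX/.X., (2,0):-1/O../XO./XX., (2,2):-1/O../XO./.XX
[OX./XO./.X.] O move#2: (0,2):-1/OXO/XO./.X., (1,2):-1/OX./XOO/.X., (2,0):+1/OX./XO./OX.*, (2,2):-1/OX./XO./.XO
[OX./XO./OX.] X move#3: (0,2):-1/OXX/XO./OX.*, (1,2):-1/OX./XOX/OX., (2,2):-1/OX./XO./OXX
[OXX/XO./OX.] O move#4: (1,2):+1/OXX/XOO/OX.*, (2,2):-1/OXX/XO./OXO
[OXX/XOO/OX.] end (terminal -1, X#5); searched O../XO./.X. to 5

PV length from [O../XO./.X.]: 4 plies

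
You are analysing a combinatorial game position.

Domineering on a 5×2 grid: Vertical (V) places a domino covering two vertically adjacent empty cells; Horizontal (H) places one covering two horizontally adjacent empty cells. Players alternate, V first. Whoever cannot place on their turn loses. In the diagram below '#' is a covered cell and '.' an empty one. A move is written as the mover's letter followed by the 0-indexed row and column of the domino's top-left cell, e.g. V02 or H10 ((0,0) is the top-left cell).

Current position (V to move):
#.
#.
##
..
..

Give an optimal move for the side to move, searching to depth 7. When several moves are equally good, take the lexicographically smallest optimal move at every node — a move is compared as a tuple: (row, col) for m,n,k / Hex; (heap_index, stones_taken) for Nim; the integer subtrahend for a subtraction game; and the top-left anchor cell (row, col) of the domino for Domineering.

V's best at [#./#./##/../..]: V30

p1 V@[#./#./##/../..]: V01[##/##/##/../..]-1 V30[#./#./##/#./#.]+1* V31[#./#./##/.#/.#]+1
p2 H@[#./#./##/#./#.] terminal -1; root [#./#./##/../..] d7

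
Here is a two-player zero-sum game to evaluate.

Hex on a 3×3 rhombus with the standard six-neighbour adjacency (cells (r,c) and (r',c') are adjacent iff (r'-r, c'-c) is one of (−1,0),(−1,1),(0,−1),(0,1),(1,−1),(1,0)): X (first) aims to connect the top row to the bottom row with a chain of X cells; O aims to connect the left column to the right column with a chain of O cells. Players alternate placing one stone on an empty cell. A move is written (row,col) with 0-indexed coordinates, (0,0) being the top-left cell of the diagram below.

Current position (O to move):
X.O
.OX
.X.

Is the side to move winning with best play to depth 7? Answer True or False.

O winning at [X.O/.OX/.X.]: True

[X.O/.OX/.X.] O move#1: (0,1):+1/XOO/.OX/.X.*, (1,0):+1/X.O/OOX/.X., (2,0):+1/X.O/.OX/OX., (2,2):+1/X.O/.OX/.XO
[XOO/.OX/.X.] X move#2: (1,0):-1/XOO/XOX/.X.*, (2,0):-1/XOO/.OX/XX., (2,2):-1/XOO/.OX/.XX
[XOO/XOX/.X.] O move#3: (2,0):+1/XOO/XOX/OX.*, (2,2):-1/XOO/XOX/.XO
[XOO/XOX/OX.] end (terminal -1, X#4); searched X.O/.OX/.X. to 7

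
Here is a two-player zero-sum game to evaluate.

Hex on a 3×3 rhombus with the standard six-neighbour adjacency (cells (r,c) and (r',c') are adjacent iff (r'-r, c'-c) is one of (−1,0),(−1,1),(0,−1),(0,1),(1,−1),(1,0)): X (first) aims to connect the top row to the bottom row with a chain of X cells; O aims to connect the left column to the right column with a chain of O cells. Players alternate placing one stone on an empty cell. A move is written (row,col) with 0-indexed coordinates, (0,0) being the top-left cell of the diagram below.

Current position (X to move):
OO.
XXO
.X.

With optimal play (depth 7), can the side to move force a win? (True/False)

p1 X@[OO./XXO/.X.]: (0,2)[OOX/XXO/.X.]+1* (2,0)[OO./XXO/XX.]-1 (2,2)[OO./XXO/.XX]-1
p2 O@[OOX/XXO/.X.] terminal -1; root [OO./XXO/.X.] d7

X winning at [OO./XXO/.X.]: True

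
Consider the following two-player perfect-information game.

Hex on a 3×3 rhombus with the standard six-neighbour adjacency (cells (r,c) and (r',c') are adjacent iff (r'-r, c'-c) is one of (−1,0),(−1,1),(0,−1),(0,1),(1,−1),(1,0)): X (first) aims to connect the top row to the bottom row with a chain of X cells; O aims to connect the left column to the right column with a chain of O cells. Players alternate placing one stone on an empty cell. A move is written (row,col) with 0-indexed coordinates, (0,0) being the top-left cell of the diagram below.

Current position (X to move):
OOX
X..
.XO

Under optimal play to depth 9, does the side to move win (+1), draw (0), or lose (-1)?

value(OOX/X../.XO, X) = +1

ply 1, X at OOX/X../.XO | (1,1)=+1→OOX/XX./.XO*; (1,2)=+1→OOX/X.X/.XO; (2,0)=+1→OOX/X../XXO
ply 2: OOX/XX./.XO is terminal -1 (O); from OOX/X../.XO depth 9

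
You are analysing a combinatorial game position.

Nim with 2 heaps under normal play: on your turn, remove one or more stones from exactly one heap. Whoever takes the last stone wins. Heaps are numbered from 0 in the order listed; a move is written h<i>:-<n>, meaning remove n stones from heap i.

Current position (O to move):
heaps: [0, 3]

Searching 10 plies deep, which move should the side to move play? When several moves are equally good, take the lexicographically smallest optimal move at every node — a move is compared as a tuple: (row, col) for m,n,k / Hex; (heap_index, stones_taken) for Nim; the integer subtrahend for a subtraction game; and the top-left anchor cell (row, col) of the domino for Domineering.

O's best at [(0,3)]: h1:-3

ply 1, O at (0,3) | h1:-1=-1→(0,2); h1:-2=-1→(0,1); h1:-3=+1→(0,0)*
ply 2: (0,0) is terminal -1 (X); from (0,3) depth 10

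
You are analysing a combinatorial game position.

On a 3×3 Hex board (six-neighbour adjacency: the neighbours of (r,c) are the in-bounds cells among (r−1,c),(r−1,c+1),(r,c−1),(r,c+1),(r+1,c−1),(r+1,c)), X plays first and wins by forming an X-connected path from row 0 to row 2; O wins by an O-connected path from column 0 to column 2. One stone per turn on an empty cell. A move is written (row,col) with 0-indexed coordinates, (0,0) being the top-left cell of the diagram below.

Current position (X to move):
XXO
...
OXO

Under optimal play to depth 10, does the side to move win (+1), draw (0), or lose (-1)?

value(XXO/.../OXO, X) = +1

ply 1, X at XXO/.../OXO | (1,0)=-1→XXO/X../OXO; (1,1)=+1→XXO/.X./OXO*; (1,2)=-1→XXO/..X/OXO
ply 2: XXO/.X./OXO is terminal -1 (O); from XXO/.../OXO depth 10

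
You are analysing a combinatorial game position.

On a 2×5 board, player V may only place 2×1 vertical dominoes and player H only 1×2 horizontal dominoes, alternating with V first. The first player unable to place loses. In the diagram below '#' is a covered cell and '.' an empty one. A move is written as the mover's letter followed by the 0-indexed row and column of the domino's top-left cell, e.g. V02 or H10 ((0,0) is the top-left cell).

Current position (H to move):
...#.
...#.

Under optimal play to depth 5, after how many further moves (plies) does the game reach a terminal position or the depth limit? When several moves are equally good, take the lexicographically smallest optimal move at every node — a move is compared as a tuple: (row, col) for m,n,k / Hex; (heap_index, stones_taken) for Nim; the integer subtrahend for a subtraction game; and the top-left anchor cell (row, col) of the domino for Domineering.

[...#./...#.] H move#1: H00:-1/##.#./...#.*, H01:-1/.###./...#., H10:-1/...#./##.#., H11:-1/...#./.###.
[##.#./...#.] V move#2: V02:+1/####./..##.*, V04:-1/##.##/...##
[####./..##.] H move#3: H10:-1/####./####.*
[####./####.] V move#4: V04:+1/#####/#####*
[#####/#####] end (terminal -1, H#5); searched ...#./...#. to 5

PV length from [...#./...#.]: 4 plies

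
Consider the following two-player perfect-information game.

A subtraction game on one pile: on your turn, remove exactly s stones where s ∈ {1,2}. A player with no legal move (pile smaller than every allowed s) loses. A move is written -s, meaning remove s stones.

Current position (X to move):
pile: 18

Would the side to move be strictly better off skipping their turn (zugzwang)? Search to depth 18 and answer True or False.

[18] X move#1: -1:-1/17*, -2:-1/16
[17] O move#2: -1:-1/16, -2:+1/15*
[15] X move#3: -1:-1/14*, -2:-1/13
[14] O move#4: -1:-1/13, -2:+1/12*
[12] X move#5: -1:-1/11*, -2:-1/10
[11] O move#6: -1:-1/10, -2:+1/9*
[9] X move#7: -1:-1/8*, -2:-1/7
[8] O move#8: -1:-1/7, -2:+1/6*
[6] X move#9: -1:-1/5*, -2:-1/4
[5] O move#10: -1:-1/4, -2:+1/3*
[3] X move#11: -1:-1/2*, -2:-1/1
[2] O move#12: -1:-1/1, -2:+1/0*
[0] end (terminal -1, X#13); searched 18 to 18
if X skipped the turn, O would face:
~ [18] O move#1: -1:-1/17*, -2:-1/16
~ [17] X move#2: -1:-1/16, -2:+1/15*
~ [15] O move#3: -1:-1/14*, -2:-1/13
~ [14] X move#4: -1:-1/13, -2:+1/12*
~ [12] O move#5: -1:-1/11*, -2:-1/10
~ [11] X move#6: -1:-1/10, -2:+1/9*
~ [9] O move#7: -1:-1/8*, -2:-1/7
~ [8] X move#8: -1:-1/7, -2:+1/6*
~ [6] O move#9: -1:-1/5*, -2:-1/4
~ [5] X move#10: -1:-1/4, -2:+1/3*
~ [3] O move#11: -1:-1/2*, -2:-1/1
~ [2] X move#12: -1:-1/1, -2:+1/0*
~ [0] end (terminal -1, O#13); searched 18 to 18
compare (X): move=-1 vs pass=+1

zugzwang(18, X) = True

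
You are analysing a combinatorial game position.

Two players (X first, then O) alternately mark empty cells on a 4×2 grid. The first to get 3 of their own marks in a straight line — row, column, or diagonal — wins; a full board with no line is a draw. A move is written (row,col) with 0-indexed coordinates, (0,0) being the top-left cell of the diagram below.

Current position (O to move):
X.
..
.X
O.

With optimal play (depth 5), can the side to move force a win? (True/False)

O winning at [X./../.X/O.]: False

ply 1, O at X./../.X/O. | (0,1)=+0→XO/../.X/O.*; (1,0)=+0→X./O./.X/O.; (1,1)=+0→X./.O/.X/O.; (2,0)=+0→X./../OX/O.; (3,1)=+0→X./../.X/OO
ply 2, X at XO/../.X/O. | (1,0)=+0→XO/X./.X/O.*; (1,1)=+0→XO/.X/.X/O.; (2,0)=+0→XO/../XX/O.; (3,1)=+0→XO/../.X/OX
ply 3, O at XO/X./.X/O. | (1,1)=-1→XO/XO/.X/O.; (2,0)=+0→XO/X./OX/O.*; (3,1)=-1→XO/X./.X/OO
ply 4, X at XO/X./OX/O. | (1,1)=+0→XO/XX/OX/O.*; (3,1)=+0→XO/X./OX/OX
ply 5, O at XO/XX/OX/O. | (3,1)=+0→XO/XX/OX/OO*
ply 6: XO/XX/OX/OO is terminal +0 (X); from X./../.X/O. depth 5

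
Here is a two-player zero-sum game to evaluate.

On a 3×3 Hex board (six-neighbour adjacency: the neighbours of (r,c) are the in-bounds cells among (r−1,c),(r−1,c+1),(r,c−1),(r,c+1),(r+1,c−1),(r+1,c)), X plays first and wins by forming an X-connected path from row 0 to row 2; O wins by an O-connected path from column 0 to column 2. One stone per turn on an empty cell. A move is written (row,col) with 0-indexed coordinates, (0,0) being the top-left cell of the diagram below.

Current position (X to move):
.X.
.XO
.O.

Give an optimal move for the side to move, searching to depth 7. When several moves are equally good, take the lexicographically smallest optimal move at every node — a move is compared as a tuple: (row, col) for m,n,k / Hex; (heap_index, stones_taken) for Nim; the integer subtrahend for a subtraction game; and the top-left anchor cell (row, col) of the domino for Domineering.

X's best at [.X./.XO/.O.]: (2,0)

[.X./.XO/.O.] X move#1: (0,0):-1/XX./.XO/.O., (0,2):-1/.XX/.XO/.O., (1,0):-1/.X./XXO/.O., (2,0):+1/.X./.XO/XO.*, (2,2):-1/.X./.XO/.OX
[.X./.XO/XO.] end (terminal -1, O#2); searched .X./.XO/.O. to 7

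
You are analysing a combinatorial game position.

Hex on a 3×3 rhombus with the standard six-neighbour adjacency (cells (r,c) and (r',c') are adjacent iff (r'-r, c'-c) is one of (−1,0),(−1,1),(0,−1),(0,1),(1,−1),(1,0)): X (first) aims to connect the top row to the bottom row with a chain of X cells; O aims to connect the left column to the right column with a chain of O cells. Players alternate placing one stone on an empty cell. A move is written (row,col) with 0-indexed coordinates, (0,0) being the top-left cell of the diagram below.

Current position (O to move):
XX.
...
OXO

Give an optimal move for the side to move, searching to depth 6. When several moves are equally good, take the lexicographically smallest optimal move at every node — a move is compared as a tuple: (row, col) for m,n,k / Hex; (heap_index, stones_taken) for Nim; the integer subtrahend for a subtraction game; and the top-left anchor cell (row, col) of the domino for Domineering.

p1 O@[XX./.../OXO]: (0,2)[XXO/.../OXO]-1 (1,0)[XX./O../OXO]-1 (1,1)[XX./.O./OXO]+1* (1,2)[XX./..O/OXO]-1
p2 X@[XX./.O./OXO]: (0,2)[XXX/.O./OXO]-1* (1,0)[XX./XO./OXO]-1 (1,2)[XX./.OX/OXO]-1
p3 O@[XXX/.O./OXO]: (1,0)[XXX/OO./OXO]-1 (1,2)[XXX/.OO/OXO]+1*
p4 X@[XXX/.OO/OXO] terminal -1; root [XX./.../OXO] d6

O's best at [XX./.../OXO]: (1,1)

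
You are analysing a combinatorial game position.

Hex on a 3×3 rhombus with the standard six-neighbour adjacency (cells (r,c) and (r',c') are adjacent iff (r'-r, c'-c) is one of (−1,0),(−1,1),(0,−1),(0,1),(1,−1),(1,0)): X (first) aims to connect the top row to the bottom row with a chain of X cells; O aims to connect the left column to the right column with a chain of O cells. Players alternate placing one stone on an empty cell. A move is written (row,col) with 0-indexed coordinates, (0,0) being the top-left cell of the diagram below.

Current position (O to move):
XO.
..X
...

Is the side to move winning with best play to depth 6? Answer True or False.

O winning at [XO./..X/...]: False

p1 O@[XO./..X/...]: (0,2)[XOO/..X/...]-1* (1,0)[XO./O.X/...]-1 (1,1)[XO./.OX/...]-1 (2,0)[XO./..X/O..]-1 (2,1)[XO./..X/.O.]-1 (2,2)[XO./..X/..O]-1
p2 X@[XOO/..X/...]: (1,0)[XOO/X.X/...]+1* (1,1)[XOO/.XX/...]-1 (2,0)[XOO/..X/X..]-1 (2,1)[XOO/..X/.X.]-1 (2,2)[XOO/..X/..X]-1
p3 O@[XOO/X.X/...]: (1,1)[XOO/XOX/...]-1* (2,0)[XOO/X.X/O..]-1 (2,1)[XOO/X.X/.O.]-1 (2,2)[XOO/X.X/..O]-1
p4 X@[XOO/XOX/...]: (2,0)[XOO/XOX/X..]+1* (2,1)[XOO/XOX/.X.]-1 (2,2)[XOO/XOX/..X]-1
p5 O@[XOO/XOX/X..] terminal -1; root [XO./..X/...] d6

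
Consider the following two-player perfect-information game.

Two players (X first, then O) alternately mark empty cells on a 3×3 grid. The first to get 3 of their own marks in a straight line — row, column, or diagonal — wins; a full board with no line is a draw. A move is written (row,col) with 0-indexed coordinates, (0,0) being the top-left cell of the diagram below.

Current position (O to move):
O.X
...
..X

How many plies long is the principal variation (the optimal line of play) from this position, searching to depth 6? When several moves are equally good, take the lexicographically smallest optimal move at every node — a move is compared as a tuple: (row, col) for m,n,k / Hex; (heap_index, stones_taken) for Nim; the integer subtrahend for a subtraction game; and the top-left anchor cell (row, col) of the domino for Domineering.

p1 O@[O.X/.../..X]: (0,1)[OOX/.../..X]-1* (1,0)[O.X/O../..X]-1 (1,1)[O.X/.O./..X]-1 (1,2)[O.X/..O/..X]-1 (2,0)[O.X/.../O.X]-1 (2,1)[O.X/.../.OX]-1
p2 X@[OOX/.../..X]: (1,0)[OOX/X../..X]+1* (1,1)[OOX/.X./..X]+1 (1,2)[OOX/..X/..X]+1 (2,0)[OOX/.../X.X]+1 (2,1)[OOX/.../.XX]+1
p3 O@[OOX/X../..X]: (1,1)[OOX/XO./..X]-1* (1,2)[OOX/X.O/..X]-1 (2,0)[OOX/X../O.X]-1 (2,1)[OOX/X../.OX]-1
p4 X@[OOX/XO./..X]: (1,2)[OOX/XOX/..X]+1* (2,0)[OOX/XO./X.X]-1 (2,1)[OOX/XO./.XX]+1
p5 O@[OOX/XOX/..X] terminal -1; root [O.X/.../..X] d6

PV length from [O.X/.../..X]: 4 plies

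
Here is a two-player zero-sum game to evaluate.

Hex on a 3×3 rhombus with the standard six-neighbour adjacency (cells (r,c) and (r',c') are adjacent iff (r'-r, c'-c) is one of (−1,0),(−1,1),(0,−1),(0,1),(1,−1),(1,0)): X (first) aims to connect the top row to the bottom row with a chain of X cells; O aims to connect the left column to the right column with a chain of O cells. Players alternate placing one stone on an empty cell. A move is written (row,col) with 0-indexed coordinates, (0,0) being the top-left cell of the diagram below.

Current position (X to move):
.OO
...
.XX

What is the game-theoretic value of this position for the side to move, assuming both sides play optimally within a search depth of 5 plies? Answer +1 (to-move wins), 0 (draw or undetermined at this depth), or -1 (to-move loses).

[.OO/.../.XX] X move#1: (0,0):-1/XOO/.../.XX*, (1,0):-1/.OO/X../.XX, (1,1):-1/.OO/.X./.XX, (1,2):-1/.OO/..X/.XX, (2,0):-1/.OO/.../XXX
[XOO/.../.XX] O move#2: (1,0):+1/XOO/O../.XX*, (1,1):+1/XOO/.O./.XX, (1,2):-1/XOO/..O/.XX, (2,0):+1/XOO/.../OXX
[XOO/O../.XX] end (terminal -1, X#3); searched .OO/.../.XX to 5

value(.OO/.../.XX, X) = -1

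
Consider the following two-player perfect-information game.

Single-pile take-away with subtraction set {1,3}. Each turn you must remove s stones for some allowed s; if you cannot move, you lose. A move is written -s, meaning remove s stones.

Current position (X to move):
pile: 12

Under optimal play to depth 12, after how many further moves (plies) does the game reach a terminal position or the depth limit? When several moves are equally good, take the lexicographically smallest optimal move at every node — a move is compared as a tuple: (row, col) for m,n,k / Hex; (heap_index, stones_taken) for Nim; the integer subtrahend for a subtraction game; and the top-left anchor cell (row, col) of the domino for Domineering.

ply 1, X at 12 | -1=-1→11*; -3=-1→9
ply 2, O at 11 | -1=+1→10*; -3=+1→8
ply 3, X at 10 | -1=-1→9*; -3=-1→7
ply 4, O at 9 | -1=+1→8*; -3=+1→6
ply 5, X at 8 | -1=-1→7*; -3=-1→5
ply 6, O at 7 | -1=+1→6*; -3=+1→4
ply 7, X at 6 | -1=-1→5*; -3=-1→3
ply 8, O at 5 | -1=+1→4*; -3=+1→2
ply 9, X at 4 | -1=-1→3*; -3=-1→1
ply 10, O at 3 | -1=+1→2*; -3=+1→0
ply 11, X at 2 | -1=-1→1*
ply 12, O at 1 | -1=+1→0*
ply 13: 0 is terminal -1 (X); from 12 depth 12

PV length from [12]: 12 plies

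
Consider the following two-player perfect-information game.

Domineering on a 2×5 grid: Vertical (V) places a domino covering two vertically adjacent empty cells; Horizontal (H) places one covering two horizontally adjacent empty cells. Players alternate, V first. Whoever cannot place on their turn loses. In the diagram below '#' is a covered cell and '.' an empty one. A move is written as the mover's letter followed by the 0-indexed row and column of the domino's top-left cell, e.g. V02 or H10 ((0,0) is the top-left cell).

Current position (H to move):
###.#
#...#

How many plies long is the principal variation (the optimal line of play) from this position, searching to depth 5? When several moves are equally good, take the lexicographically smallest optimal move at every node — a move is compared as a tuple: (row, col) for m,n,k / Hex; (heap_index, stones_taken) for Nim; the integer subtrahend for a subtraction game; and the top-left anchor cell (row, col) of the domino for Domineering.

ply 1, H at ###.#/#...# | H11=-1→###.#/###.#; H12=+1→###.#/#.###*
ply 2: ###.#/#.### is terminal -1 (V); from ###.#/#...# depth 5

PV length from [###.#/#...#]: 1 ply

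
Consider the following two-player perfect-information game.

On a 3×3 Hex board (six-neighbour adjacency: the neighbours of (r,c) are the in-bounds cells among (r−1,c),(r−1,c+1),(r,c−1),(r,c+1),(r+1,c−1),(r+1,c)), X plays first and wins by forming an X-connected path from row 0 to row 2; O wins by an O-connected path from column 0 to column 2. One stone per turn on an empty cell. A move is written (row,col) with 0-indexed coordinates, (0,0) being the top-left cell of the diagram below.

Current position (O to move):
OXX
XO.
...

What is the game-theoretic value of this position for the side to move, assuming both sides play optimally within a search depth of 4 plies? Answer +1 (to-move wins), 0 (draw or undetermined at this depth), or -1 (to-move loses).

[OXX/XO./...] O move#1: (1,2):-1/OXX/XOO/...*, (2,0):-1/OXX/XO./O.., (2,1):-1/OXX/XO./.O., (2,2):-1/OXX/XO./..O
[OXX/XOO/...] X move#2: (2,0):+1/OXX/XOO/X..*, (2,1):-1/OXX/XOO/.X., (2,2):-1/OXX/XOO/..X
[OXX/XOO/X..] end (terminal -1, O#3); searched OXX/XO./... to 4

value(OXX/XO./..., O) = -1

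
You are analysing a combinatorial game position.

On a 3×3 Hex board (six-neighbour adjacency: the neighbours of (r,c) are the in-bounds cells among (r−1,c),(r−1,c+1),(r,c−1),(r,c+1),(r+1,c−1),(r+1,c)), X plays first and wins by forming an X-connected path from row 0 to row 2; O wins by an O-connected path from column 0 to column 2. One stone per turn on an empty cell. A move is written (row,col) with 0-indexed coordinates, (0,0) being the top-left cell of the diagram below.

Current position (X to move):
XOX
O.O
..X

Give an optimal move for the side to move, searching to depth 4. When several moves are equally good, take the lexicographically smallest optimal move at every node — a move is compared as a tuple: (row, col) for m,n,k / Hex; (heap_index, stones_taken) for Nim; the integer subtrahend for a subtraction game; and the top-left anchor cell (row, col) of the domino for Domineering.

p1 X@[XOX/O.O/..X]: (1,1)[XOX/OXO/..X]+1* (2,0)[XOX/O.O/X.X]-1 (2,1)[XOX/O.O/.XX]-1
p2 O@[XOX/OXO/..X]: (2,0)[XOX/OXO/O.X]-1* (2,1)[XOX/OXO/.OX]-1
p3 X@[XOX/OXO/O.X]: (2,1)[XOX/OXO/OXX]+1*
p4 O@[XOX/OXO/OXX] terminal -1; root [XOX/O.O/..X] d4

X's best at [XOX/O.O/..X]: (1,1)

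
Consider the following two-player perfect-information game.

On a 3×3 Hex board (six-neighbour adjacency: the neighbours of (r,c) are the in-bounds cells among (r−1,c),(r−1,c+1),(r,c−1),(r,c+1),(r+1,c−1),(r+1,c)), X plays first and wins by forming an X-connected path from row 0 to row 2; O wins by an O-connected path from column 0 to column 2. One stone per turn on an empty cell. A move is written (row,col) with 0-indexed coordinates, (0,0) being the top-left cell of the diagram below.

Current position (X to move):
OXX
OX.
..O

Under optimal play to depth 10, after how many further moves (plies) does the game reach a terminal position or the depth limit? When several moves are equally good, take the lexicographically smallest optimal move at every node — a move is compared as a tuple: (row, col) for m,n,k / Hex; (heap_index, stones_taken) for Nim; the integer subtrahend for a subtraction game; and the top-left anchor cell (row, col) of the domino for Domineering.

ply 1, X at OXX/OX./..O | (1,2)=+1→OXX/OXX/..O*; (2,0)=+1→OXX/OX./X.O; (2,1)=+1→OXX/OX./.XO
ply 2, O at OXX/OXX/..O | (2,0)=-1→OXX/OXX/O.O*; (2,1)=-1→OXX/OXX/.OO
ply 3, X at OXX/OXX/O.O | (2,1)=+1→OXX/OXX/OXO*
ply 4: OXX/OXX/OXO is terminal -1 (O); from OXX/OX./..O depth 10

PV length from [OXX/OX./..O]: 3 plies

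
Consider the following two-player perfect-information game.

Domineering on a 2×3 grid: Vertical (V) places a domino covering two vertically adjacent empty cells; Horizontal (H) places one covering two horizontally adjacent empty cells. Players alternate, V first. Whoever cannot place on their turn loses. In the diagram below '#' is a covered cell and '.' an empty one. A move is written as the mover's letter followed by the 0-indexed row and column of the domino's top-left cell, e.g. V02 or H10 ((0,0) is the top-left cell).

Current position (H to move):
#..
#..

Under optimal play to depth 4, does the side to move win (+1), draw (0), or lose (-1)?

value(#../#.., H) = +1

[#../#..] H move#1: H01:+1/###/#..*, H11:+1/#../###
[###/#..] end (terminal -1, V#2); searched #../#.. to 4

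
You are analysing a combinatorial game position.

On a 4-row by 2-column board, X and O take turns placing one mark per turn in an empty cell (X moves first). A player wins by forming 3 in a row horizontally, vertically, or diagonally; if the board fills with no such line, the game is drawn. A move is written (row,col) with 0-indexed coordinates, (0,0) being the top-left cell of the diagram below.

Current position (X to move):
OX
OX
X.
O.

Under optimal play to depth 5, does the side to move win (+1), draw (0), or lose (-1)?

value(OX/OX/X./O., X) = +1

ply 1, X at OX/OX/X./O. | (2,1)=+1→OX/OX/XX/O.*; (3,1)=+0→OX/OX/X./OX
ply 2: OX/OX/XX/O. is terminal -1 (O); from OX/OX/X./O. depth 5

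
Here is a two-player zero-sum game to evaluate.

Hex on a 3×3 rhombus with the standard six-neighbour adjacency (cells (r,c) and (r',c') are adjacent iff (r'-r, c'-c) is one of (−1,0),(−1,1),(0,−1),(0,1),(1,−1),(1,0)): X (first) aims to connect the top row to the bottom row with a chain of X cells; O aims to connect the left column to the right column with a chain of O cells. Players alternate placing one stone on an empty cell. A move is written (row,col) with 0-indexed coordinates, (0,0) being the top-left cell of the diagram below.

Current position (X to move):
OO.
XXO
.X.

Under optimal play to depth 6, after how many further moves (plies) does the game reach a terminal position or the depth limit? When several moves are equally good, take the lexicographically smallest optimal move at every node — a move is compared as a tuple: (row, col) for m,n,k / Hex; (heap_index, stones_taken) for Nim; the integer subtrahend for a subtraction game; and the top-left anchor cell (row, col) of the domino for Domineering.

PV length from [OO./XXO/.X.]: 1 ply

ply 1, X at OO./XXO/.X. | (0,2)=+1→OOX/XXO/.X.*; (2,0)=-1→OO./XXO/XX.; (2,2)=-1→OO./XXO/.XX
ply 2: OOX/XXO/.X. is terminal -1 (O); from OO./XXO/.X. depth 6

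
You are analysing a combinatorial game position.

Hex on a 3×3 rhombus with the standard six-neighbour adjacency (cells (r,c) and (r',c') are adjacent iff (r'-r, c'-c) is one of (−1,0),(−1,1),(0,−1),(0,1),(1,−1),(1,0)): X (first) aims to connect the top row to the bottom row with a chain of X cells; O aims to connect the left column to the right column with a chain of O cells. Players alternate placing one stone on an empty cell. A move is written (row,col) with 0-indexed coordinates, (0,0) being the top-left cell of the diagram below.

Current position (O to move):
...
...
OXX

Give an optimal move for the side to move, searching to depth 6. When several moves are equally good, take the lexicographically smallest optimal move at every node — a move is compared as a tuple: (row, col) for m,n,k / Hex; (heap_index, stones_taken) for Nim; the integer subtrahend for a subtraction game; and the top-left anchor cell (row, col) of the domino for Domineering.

O's best at [.../.../OXX]: (0,2)

[.../.../OXX] O move#1: (0,0):-1/O../.../OXX, (0,1):-1/.O./.../OXX, (0,2):+1/..O/.../OXX*, (1,0):-1/.../O../OXX, (1,1):+1/.../.O./OXX, (1,2):-1/.../..O/OXX
[..O/.../OXX] X move#2: (0,0):-1/X.O/.../OXX*, (0,1):-1/.XO/.../OXX, (1,0):-1/..O/X../OXX, (1,1):-1/..O/.X./OXX, (1,2):-1/..O/..X/OXX
[X.O/.../OXX] O move#3: (0,1):+1/XOO/.../OXX*, (1,0):+1/X.O/O../OXX, (1,1):+1/X.O/.O./OXX, (1,2):-1/X.O/..O/OXX
[XOO/.../OXX] X move#4: (1,0):-1/XOO/X../OXX*, (1,1):-1/XOO/.X./OXX, (1,2):-1/XOO/..X/OXX
[XOO/X../OXX] O move#5: (1,1):+1/XOO/XO./OXX*, (1,2):-1/XOO/X.O/OXX
[XOO/XO./OXX] end (terminal -1, X#6); searched .../.../OXX to 6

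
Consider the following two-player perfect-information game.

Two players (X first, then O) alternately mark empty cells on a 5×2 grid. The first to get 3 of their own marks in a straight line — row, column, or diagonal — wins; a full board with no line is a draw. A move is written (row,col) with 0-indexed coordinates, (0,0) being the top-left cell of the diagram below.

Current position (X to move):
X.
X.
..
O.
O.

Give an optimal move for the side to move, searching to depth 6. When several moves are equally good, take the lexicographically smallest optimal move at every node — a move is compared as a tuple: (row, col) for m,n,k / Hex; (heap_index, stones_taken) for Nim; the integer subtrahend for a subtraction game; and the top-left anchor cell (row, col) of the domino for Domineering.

[X./X./../O./O.] X move#1: (0,1):-1/XX/X./../O./O., (1,1):-1/X./XX/../O./O., (2,0):+1/X./X./X./O./O.*, (2,1):-1/X./X./.X/O./O., (3,1):-1/X./X./../OX/O., (4,1):-1/X./X./../O./OX
[X./X./X./O./O.] end (terminal -1, O#2); searched X./X./../O./O. to 6

X's best at [X./X./../O./O.]: (2,0)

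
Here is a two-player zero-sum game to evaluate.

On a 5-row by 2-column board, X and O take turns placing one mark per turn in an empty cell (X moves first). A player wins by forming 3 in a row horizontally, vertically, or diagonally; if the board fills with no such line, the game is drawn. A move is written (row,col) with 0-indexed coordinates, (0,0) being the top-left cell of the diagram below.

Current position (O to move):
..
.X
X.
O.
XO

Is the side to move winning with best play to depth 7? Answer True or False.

p1 O@[../.X/X./O./XO]: (0,0)[O./.X/X./O./XO]-1 (0,1)[.O/.X/X./O./XO]+0* (1,0)[../OX/X./O./XO]-1 (2,1)[../.X/XO/O./XO]+0 (3,1)[../.X/X./OO/XO]+0
p2 X@[.O/.X/X./O./XO]: (0,0)[XO/.X/X./O./XO]+0* (1,0)[.O/XX/X./O./XO]+0 (2,1)[.O/.X/XX/O./XO]+0 (3,1)[.O/.X/X./OX/XO]+0
p3 O@[XO/.X/X./O./XO]: (1,0)[XO/OX/X./O./XO]+0* (2,1)[XO/.X/XO/O./XO]-1 (3,1)[XO/.X/X./OO/XO]-1
p4 X@[XO/OX/X./O./XO]: (2,1)[XO/OX/XX/O./XO]+0* (3,1)[XO/OX/X./OX/XO]+0
p5 O@[XO/OX/XX/O./XO]: (3,1)[XO/OX/XX/OO/XO]+0*
p6 X@[XO/OX/XX/OO/XO] terminal +0; root [../.X/X./O./XO] d7

O winning at [../.X/X./O./XO]: False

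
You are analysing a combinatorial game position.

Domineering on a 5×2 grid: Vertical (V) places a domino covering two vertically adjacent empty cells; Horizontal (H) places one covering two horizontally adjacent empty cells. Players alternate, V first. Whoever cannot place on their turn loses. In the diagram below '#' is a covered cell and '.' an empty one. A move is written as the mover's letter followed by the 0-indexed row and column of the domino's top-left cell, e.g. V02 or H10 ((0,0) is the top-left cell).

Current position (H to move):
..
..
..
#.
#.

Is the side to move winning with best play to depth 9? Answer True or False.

H winning at [../../../#./#.]: True

p1 H@[../../../#./#.]: H00[##/../../#./#.]-1 H10[../##/../#./#.]+1* H20[../../##/#./#.]-1
p2 V@[../##/../#./#.]: V21[../##/.#/##/#.]-1* V31[../##/../##/##]-1
p3 H@[../##/.#/##/#.]: H00[##/##/.#/##/#.]+1*
p4 V@[##/##/.#/##/#.] terminal -1; root [../../../#./#.] d9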